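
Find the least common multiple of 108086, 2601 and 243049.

lcm(108086, 2601) = 108086·2601/gcd = 281131686/289 = 972774
lcm(972774, 243049) = 972774·243049/gcd = 236431747926/289 = 818102934

818102934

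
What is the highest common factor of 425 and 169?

1

425 = 5² · 17
169 = 13²
Common: 1 = 1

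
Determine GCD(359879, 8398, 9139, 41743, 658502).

247

gcd(359879, 8398): 359879 = 42·8398 + 7163; 8398 = 1·7163 + 1235; 7163 = 5·1235 + 988; 1235 = 1·988 + 247; 988 = 4·247 + 0 → 247
gcd(247, 9139): 9139 = 37·247 + 0 → 247
gcd(247, 41743): 41743 = 169·247 + 0 → 247
gcd(247, 658502): 658502 = 2666·247 + 0 → 247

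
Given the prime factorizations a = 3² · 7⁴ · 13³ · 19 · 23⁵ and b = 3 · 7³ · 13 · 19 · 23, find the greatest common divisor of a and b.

5845749

min exponent per shared prime: 3 · 7³ · 13 · 19 · 23 = 5845749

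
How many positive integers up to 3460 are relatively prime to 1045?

1045 = 5·11·19. Inclusion–exclusion on these primes:
3460 − ⌊3460/5⌋ − ⌊3460/11⌋ − ⌊3460/19⌋ + ⌊3460/55⌋ + ⌊3460/95⌋ + ⌊3460/209⌋ − ⌊3460/1045⌋ = 2383

2383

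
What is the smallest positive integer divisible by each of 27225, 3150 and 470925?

113963850

lcm(27225, 3150) = 27225·3150/gcd = 85758750/225 = 381150
lcm(381150, 470925) = 381150·470925/gcd = 179493063750/1575 = 113963850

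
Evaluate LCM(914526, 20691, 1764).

206044536852

914526 = 2 · 3² · 23 · 47²; 20691 = 3² · 11² · 19; 1764 = 2² · 3² · 7²
lcm takes max exponent of each prime: 2² · 3² · 7² · 11² · 19 · 23 · 47² = 206044536852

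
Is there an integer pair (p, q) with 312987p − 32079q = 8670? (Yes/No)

gcd(312987, 32079): 312987 = 9·32079 + 24276; 32079 = 1·24276 + 7803; 24276 = 3·7803 + 867; 7803 = 9·867 + 0 → 867
867 divides 8670, so a solution exists.

Yes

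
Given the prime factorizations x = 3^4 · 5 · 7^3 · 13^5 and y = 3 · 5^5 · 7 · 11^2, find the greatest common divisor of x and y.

105

min exponent per shared prime: 3 · 5 · 7 = 105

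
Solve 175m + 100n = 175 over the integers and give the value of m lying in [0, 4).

1

gcd(175, 100) = 25 (Euclid: 175 = 1·100 + 75; 100 = 1·75 + 25; 75 = 3·25 + 0), and 25 | 175.
Extended Euclid: 175·(-1) + 100·(2) = 25. Scale by 7: m₀ = -7.
General solution m = m₀ + 4t; reducing mod 4 gives m = 1 (and n = 0).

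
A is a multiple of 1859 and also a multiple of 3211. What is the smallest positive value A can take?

35321

gcd first: 3211 = 1·1859 + 1352; 1859 = 1·1352 + 507; 1352 = 2·507 + 338; 507 = 1·338 + 169; 338 = 2·169 + 0 → gcd = 169
lcm = 1859·3211/gcd = 5969249/169 = 35321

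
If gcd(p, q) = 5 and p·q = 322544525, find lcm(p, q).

64508905

Since gcd(p,q)·lcm(p,q) = pq, lcm = 322544525/5 = 64508905.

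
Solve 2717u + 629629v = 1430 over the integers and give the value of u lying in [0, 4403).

Euclid: 629629 = 231·2717 + 2002; 2717 = 1·2002 + 715; 2002 = 2·715 + 572; 715 = 1·572 + 143; 572 = 4·143 + 0 → gcd = 143; 1430 = 143·10.
Back-substitution yields 2717·(927) + 629629·(-4) = 143, so one solution is u = 927·10 = 9270, v = -4·10 = -40.
Solutions in u differ by 629629/143 = 4403; the one in [0, 4403) is 9270 mod 4403 = 464.

464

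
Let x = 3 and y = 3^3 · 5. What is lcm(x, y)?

135

max exponent per prime: 3^3 · 5 = 135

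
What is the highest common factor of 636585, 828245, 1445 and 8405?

5

gcd(636585, 828245): 828245 = 1·636585 + 191660; 636585 = 3·191660 + 61605; 191660 = 3·61605 + 6845; 61605 = 9·6845 + 0 → 6845
gcd(6845, 1445): 6845 = 4·1445 + 1065; 1445 = 1·1065 + 380; 1065 = 2·380 + 305; 380 = 1·305 + 75; 305 = 4·75 + 5; 75 = 15·5 + 0 → 5
gcd(5, 8405): 8405 = 1681·5 + 0 → 5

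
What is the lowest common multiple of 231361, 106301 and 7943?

231361 = 13² · 37²; 106301 = 13² · 17 · 37; 7943 = 13² · 47
lcm takes max exponent of each prime: 13² · 17 · 37² · 47 = 184857439

184857439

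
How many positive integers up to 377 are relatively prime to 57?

239

Prime factors of 57: 3, 19. Count integers ≤ 377 divisible by none of them.
By inclusion–exclusion: 377 − ⌊377/3⌋ − ⌊377/19⌋ + ⌊377/57⌋ = 239.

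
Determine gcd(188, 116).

Euclid: 188 = 1·116 + 72; 116 = 1·72 + 44; 72 = 1·44 + 28; 44 = 1·28 + 16; 28 = 1·16 + 12; 16 = 1·12 + 4; 12 = 3·4 + 0. Last nonzero remainder: 4.

4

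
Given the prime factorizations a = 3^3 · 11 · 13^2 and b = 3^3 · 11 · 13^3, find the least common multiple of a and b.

max exponent per prime: 3^3 · 11 · 13^3 = 652509

652509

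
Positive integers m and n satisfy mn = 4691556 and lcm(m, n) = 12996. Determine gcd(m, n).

From gcd × lcm = mn: gcd = 4691556 / 12996 = 361.

361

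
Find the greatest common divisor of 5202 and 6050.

Euclid: 6050 = 1·5202 + 848; 5202 = 6·848 + 114; 848 = 7·114 + 50; 114 = 2·50 + 14; 50 = 3·14 + 8; 14 = 1·8 + 6; 8 = 1·6 + 2; 6 = 3·2 + 0. Last nonzero remainder: 2.

2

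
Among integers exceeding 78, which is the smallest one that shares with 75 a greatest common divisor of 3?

81

75 = 3·25. Any m with gcd(m, 75) = 3 is a multiple of 3, say 3s, with s coprime to 25.
Need s > 78/3, so s ≥ 27. First s ≥ 27 with gcd(s, 25) = 1 is s = 27. Thus m = 3·27 = 81.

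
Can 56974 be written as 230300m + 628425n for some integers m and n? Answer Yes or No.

By Bézout, 230300m + 628425n = 56974 has integer solutions iff gcd(230300, 628425) | 56974.
Euclid: 628425 = 2·230300 + 167825; 230300 = 1·167825 + 62475; 167825 = 2·62475 + 42875; 62475 = 1·42875 + 19600; 42875 = 2·19600 + 3675; 19600 = 5·3675 + 1225; 3675 = 3·1225 + 0. gcd = 1225; 56974 mod 1225 = 624. No.

No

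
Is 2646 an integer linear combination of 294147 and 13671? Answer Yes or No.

By Bézout, 294147m − 13671n = 2646 has integer solutions iff gcd(294147, 13671) | 2646.
Euclid: 294147 = 21·13671 + 7056; 13671 = 1·7056 + 6615; 7056 = 1·6615 + 441; 6615 = 15·441 + 0. gcd = 441; 2646 mod 441 = 0. Yes.

Yes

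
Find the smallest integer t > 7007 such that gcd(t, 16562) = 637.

Multiples of 637 above 7007: 637·12, 637·13, … . Need the cofactor coprime to 16562/637 = 26.
Checking s = 12, 13, … the first with gcd(s, 26) = 1 is s = 15, giving 9555.

9555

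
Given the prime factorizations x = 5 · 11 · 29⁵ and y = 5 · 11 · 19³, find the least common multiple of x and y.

max exponent per prime: 5 · 11 · 19³ · 29⁵ = 7737728404505

7737728404505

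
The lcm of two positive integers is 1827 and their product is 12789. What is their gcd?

From gcd × lcm = uv: gcd = 12789 / 1827 = 7.

7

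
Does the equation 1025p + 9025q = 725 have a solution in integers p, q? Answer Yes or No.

By Bézout, 1025p + 9025q = 725 has integer solutions iff gcd(1025, 9025) | 725.
Euclid: 9025 = 8·1025 + 825; 1025 = 1·825 + 200; 825 = 4·200 + 25; 200 = 8·25 + 0. gcd = 25; 725 mod 25 = 0. Yes.

Yes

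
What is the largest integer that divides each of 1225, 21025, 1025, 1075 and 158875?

25

1225 = 5² · 7²; 21025 = 5² · 29²; 1025 = 5² · 41; 1075 = 5² · 43; 158875 = 5³ · 31 · 41
gcd takes min exponent of each prime: 5² = 25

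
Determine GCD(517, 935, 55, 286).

gcd(517, 935): 935 = 1·517 + 418; 517 = 1·418 + 99; 418 = 4·99 + 22; 99 = 4·22 + 11; 22 = 2·11 + 0 → 11
gcd(11, 55): 55 = 5·11 + 0 → 11
gcd(11, 286): 286 = 26·11 + 0 → 11

11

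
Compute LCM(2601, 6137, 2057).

113614281

2601 = 3² · 17²; 6137 = 17 · 19²; 2057 = 11² · 17
lcm takes max exponent of each prime: 3² · 11² · 17² · 19² = 113614281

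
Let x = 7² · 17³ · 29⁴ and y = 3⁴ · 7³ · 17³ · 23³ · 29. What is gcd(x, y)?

6981373

min exponent per shared prime: 7² · 17³ · 29 = 6981373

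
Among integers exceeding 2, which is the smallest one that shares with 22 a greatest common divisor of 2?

22 = 2·11. Any k with gcd(k, 22) = 2 is a multiple of 2, say 2s, with s coprime to 11.
Need s > 2/2, so s ≥ 2. First s ≥ 2 with gcd(s, 11) = 1 is s = 2. Thus k = 2·2 = 4.

4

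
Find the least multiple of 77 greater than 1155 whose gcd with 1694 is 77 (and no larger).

1309

1694 = 77·22. Any t with gcd(t, 1694) = 77 is a multiple of 77, say 77s, with s coprime to 22.
Need s > 1155/77, so s ≥ 16. First s ≥ 16 with gcd(s, 22) = 1 is s = 17. Thus t = 77·17 = 1309.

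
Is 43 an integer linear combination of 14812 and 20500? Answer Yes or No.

By Bézout, 14812m − 20500n = 43 has integer solutions iff gcd(14812, 20500) | 43.
Euclid: 20500 = 1·14812 + 5688; 14812 = 2·5688 + 3436; 5688 = 1·3436 + 2252; 3436 = 1·2252 + 1184; 2252 = 1·1184 + 1068; 1184 = 1·1068 + 116; 1068 = 9·116 + 24; 116 = 4·24 + 20; 24 = 1·20 + 4; 20 = 5·4 + 0. gcd = 4; 43 mod 4 = 3. No.

No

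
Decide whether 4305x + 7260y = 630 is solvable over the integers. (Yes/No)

Yes

gcd(4305, 7260): 7260 = 1·4305 + 2955; 4305 = 1·2955 + 1350; 2955 = 2·1350 + 255; 1350 = 5·255 + 75; 255 = 3·75 + 30; 75 = 2·30 + 15; 30 = 2·15 + 0 → 15
15 divides 630, so a solution exists.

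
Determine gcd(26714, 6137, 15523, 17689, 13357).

gcd(26714, 6137): 26714 = 4·6137 + 2166; 6137 = 2·2166 + 1805; 2166 = 1·1805 + 361; 1805 = 5·361 + 0 → 361
gcd(361, 15523): 15523 = 43·361 + 0 → 361
gcd(361, 17689): 17689 = 49·361 + 0 → 361
gcd(361, 13357): 13357 = 37·361 + 0 → 361

361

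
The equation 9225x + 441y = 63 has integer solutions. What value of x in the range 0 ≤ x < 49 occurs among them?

Reduce mod 441: 9225x ≡ 63 (mod 441). With g = gcd(9225, 441) = 9 dividing 63, divide through: 1025x ≡ 7 (mod 49).
Since gcd(1025, 49) = 1, x ≡ 7·(1025)⁻¹ ≡ 35 (mod 49). Smallest non-negative: 35.

35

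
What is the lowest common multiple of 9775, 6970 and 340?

9775 = 5² · 17 · 23; 6970 = 2 · 5 · 17 · 41; 340 = 2² · 5 · 17
lcm takes max exponent of each prime: 2² · 5² · 17 · 23 · 41 = 1603100

1603100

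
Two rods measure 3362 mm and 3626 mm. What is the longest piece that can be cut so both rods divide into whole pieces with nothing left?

3362 = 2 · 41²
3626 = 2 · 7² · 37
Common: 2 = 2

2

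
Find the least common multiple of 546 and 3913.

gcd first: 3913 = 7·546 + 91; 546 = 6·91 + 0 → gcd = 91
lcm = 546·3913/gcd = 2136498/91 = 23478

23478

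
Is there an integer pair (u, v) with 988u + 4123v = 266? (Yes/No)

Yes

By Bézout, 988u + 4123v = 266 has integer solutions iff gcd(988, 4123) | 266.
Euclid: 4123 = 4·988 + 171; 988 = 5·171 + 133; 171 = 1·133 + 38; 133 = 3·38 + 19; 38 = 2·19 + 0. gcd = 19; 266 mod 19 = 0. Yes.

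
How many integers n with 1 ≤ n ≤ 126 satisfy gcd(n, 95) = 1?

Prime factors of 95: 5, 19. Count integers ≤ 126 divisible by none of them.
By inclusion–exclusion: 126 − ⌊126/5⌋ − ⌊126/19⌋ + ⌊126/95⌋ = 96.

96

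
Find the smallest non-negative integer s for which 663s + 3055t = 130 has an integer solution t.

120

gcd(663, 3055) = 13 (Euclid: 3055 = 4·663 + 403; 663 = 1·403 + 260; 403 = 1·260 + 143; 260 = 1·143 + 117; 143 = 1·117 + 26; 117 = 4·26 + 13; 26 = 2·13 + 0), and 13 | 130.
Extended Euclid: 663·(106) + 3055·(-23) = 13. Scale by 10: s₀ = 1060.
General solution s = s₀ + 235k; reducing mod 235 gives s = 120 (and t = -26).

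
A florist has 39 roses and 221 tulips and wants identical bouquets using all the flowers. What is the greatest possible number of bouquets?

13

39 = 3 · 13
221 = 13 · 17
Common: 13 = 13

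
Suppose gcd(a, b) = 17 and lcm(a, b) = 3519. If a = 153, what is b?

391

Using ab = gcd(a,b)·lcm(a,b) = 17·3519 = 59823, we get b = 59823/153 = 391.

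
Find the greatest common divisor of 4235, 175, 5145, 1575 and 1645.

35

gcd(4235, 175): 4235 = 24·175 + 35; 175 = 5·35 + 0 → 35
gcd(35, 5145): 5145 = 147·35 + 0 → 35
gcd(35, 1575): 1575 = 45·35 + 0 → 35
gcd(35, 1645): 1645 = 47·35 + 0 → 35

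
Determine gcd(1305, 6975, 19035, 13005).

1305 = 3² · 5 · 29; 6975 = 3² · 5² · 31; 19035 = 3⁴ · 5 · 47; 13005 = 3² · 5 · 17²
gcd takes min exponent of each prime: 3² · 5 = 45

45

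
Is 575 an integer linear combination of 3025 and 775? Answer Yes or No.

Yes

By Bézout, 3025m − 775n = 575 has integer solutions iff gcd(3025, 775) | 575.
Euclid: 3025 = 3·775 + 700; 775 = 1·700 + 75; 700 = 9·75 + 25; 75 = 3·25 + 0. gcd = 25; 575 mod 25 = 0. Yes.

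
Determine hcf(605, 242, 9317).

121

gcd(605, 242): 605 = 2·242 + 121; 242 = 2·121 + 0 → 121
gcd(121, 9317): 9317 = 77·121 + 0 → 121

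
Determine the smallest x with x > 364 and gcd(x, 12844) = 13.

377

gcd(x, 12844) = 13 forces 13 | x; write x = 13s. Then gcd(13s, 13·988) = 13·gcd(s, 988), so need gcd(s, 988) = 1.
13s > 364 gives s ≥ 29. The least s ≥ 29 coprime to 988 is 29, so x = 13·29 = 377.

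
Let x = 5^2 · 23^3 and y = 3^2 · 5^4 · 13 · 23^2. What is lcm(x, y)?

889711875

max exponent per prime: 3^2 · 5^4 · 13 · 23^3 = 889711875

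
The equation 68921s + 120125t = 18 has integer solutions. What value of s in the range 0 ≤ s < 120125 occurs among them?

35908

gcd(68921, 120125) = 1 (Euclid: 120125 = 1·68921 + 51204; 68921 = 1·51204 + 17717; 51204 = 2·17717 + 15770; 17717 = 1·15770 + 1947; 15770 = 8·1947 + 194; 1947 = 10·194 + 7; 194 = 27·7 + 5; 7 = 1·5 + 2; 5 = 2·2 + 1; 2 = 2·1 + 0), and 1 | 18.
Extended Euclid: 68921·(-51394) + 120125·(29487) = 1. Scale by 18: s₀ = -925092.
General solution s = s₀ + 120125k; reducing mod 120125 gives s = 35908 (and t = -20602).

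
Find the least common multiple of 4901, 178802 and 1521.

4901 = 13² · 29; 178802 = 2 · 13² · 23²; 1521 = 3² · 13²
lcm takes max exponent of each prime: 2 · 3² · 13² · 23² · 29 = 46667322

46667322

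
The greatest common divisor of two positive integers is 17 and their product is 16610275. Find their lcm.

977075

For any two positive integers, gcd × lcm equals their product. Hence lcm = 16610275 / 17 = 977075.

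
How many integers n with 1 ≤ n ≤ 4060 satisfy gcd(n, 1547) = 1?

3024

1547 = 7·13·17. Inclusion–exclusion on these primes:
4060 − ⌊4060/7⌋ − ⌊4060/13⌋ − ⌊4060/17⌋ + ⌊4060/91⌋ + ⌊4060/119⌋ + ⌊4060/221⌋ − ⌊4060/1547⌋ = 3024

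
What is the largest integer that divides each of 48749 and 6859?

Euclid: 48749 = 7·6859 + 736; 6859 = 9·736 + 235; 736 = 3·235 + 31; 235 = 7·31 + 18; 31 = 1·18 + 13; 18 = 1·13 + 5; 13 = 2·5 + 3; 5 = 1·3 + 2; 3 = 1·2 + 1; 2 = 2·1 + 0. Last nonzero remainder: 1.

1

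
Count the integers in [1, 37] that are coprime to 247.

34

247 = 13·19. Inclusion–exclusion on these primes:
37 − ⌊37/13⌋ − ⌊37/19⌋ + ⌊37/247⌋ = 34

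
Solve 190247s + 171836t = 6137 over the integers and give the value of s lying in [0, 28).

gcd(190247, 171836) = 6137 (Euclid: 190247 = 1·171836 + 18411; 171836 = 9·18411 + 6137; 18411 = 3·6137 + 0), and 6137 | 6137.
Extended Euclid: 190247·(-9) + 171836·(10) = 6137. Scale by 1: s₀ = -9.
General solution s = s₀ + 28k; reducing mod 28 gives s = 19 (and t = -21).

19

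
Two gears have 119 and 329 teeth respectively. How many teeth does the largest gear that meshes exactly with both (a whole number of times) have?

7

119 = 7 · 17
329 = 7 · 47
Common: 7 = 7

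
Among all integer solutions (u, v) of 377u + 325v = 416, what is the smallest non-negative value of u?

gcd(377, 325) = 13 (Euclid: 377 = 1·325 + 52; 325 = 6·52 + 13; 52 = 4·13 + 0), and 13 | 416.
Extended Euclid: 377·(-6) + 325·(7) = 13. Scale by 32: u₀ = -192.
General solution u = u₀ + 25t; reducing mod 25 gives u = 8 (and v = -8).

8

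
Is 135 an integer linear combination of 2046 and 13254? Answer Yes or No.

By Bézout, 2046s + 13254t = 135 has integer solutions iff gcd(2046, 13254) | 135.
Euclid: 13254 = 6·2046 + 978; 2046 = 2·978 + 90; 978 = 10·90 + 78; 90 = 1·78 + 12; 78 = 6·12 + 6; 12 = 2·6 + 0. gcd = 6; 135 mod 6 = 3. No.

No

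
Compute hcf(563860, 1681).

563860 = 2² · 5 · 11² · 233
1681 = 41²
Common: 1 = 1

1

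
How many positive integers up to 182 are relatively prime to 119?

119 = 7·17. Inclusion–exclusion on these primes:
182 − ⌊182/7⌋ − ⌊182/17⌋ + ⌊182/119⌋ = 147

147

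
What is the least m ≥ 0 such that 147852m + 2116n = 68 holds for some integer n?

gcd(147852, 2116) = 4 (Euclid: 147852 = 69·2116 + 1848; 2116 = 1·1848 + 268; 1848 = 6·268 + 240; 268 = 1·240 + 28; 240 = 8·28 + 16; 28 = 1·16 + 12; 16 = 1·12 + 4; 12 = 3·4 + 0), and 4 | 68.
Extended Euclid: 147852·(150) + 2116·(-10481) = 4. Scale by 17: m₀ = 2550.
General solution m = m₀ + 529t; reducing mod 529 gives m = 434 (and n = -30325).

434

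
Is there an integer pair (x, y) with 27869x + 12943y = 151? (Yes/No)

By Bézout, 27869x + 12943y = 151 has integer solutions iff gcd(27869, 12943) | 151.
Euclid: 27869 = 2·12943 + 1983; 12943 = 6·1983 + 1045; 1983 = 1·1045 + 938; 1045 = 1·938 + 107; 938 = 8·107 + 82; 107 = 1·82 + 25; 82 = 3·25 + 7; 25 = 3·7 + 4; 7 = 1·4 + 3; 4 = 1·3 + 1; 3 = 3·1 + 0. gcd = 1; 151 mod 1 = 0. Yes.

Yes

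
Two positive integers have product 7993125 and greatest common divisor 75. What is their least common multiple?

106575

Since gcd(m,n)·lcm(m,n) = mn, lcm = 7993125/75 = 106575.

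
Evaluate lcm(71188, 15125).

71188 = 2² · 13 · 37²; 15125 = 5³ · 11²
max exponents: 2² · 5³ · 11² · 13 · 37² = 1076718500

1076718500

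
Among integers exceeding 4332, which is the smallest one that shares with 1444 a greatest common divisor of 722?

gcd(x, 1444) = 722 forces 722 | x; write x = 722s. Then gcd(722s, 722·2) = 722·gcd(s, 2), so need gcd(s, 2) = 1.
722s > 4332 gives s ≥ 7. The least s ≥ 7 coprime to 2 is 7, so x = 722·7 = 5054.

5054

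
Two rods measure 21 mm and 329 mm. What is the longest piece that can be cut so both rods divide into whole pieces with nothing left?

7

Euclid: 329 = 15·21 + 14; 21 = 1·14 + 7; 14 = 2·7 + 0. Last nonzero remainder: 7.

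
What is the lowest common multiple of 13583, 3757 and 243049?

148502939

13583 = 17² · 47; 3757 = 13 · 17²; 243049 = 17² · 29²
lcm takes max exponent of each prime: 13 · 17² · 29² · 47 = 148502939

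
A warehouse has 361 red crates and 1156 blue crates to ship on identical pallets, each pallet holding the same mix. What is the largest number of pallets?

361 = 19²
1156 = 2² · 17²
Common: 1 = 1

1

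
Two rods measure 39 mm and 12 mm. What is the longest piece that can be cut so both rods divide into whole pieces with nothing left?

3

39 = 3 · 13
12 = 2² · 3
Common: 3 = 3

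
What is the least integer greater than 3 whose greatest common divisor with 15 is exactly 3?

6

15 = 3·5. Any k with gcd(k, 15) = 3 is a multiple of 3, say 3s, with s coprime to 5.
Need s > 3/3, so s ≥ 2. First s ≥ 2 with gcd(s, 5) = 1 is s = 2. Thus k = 3·2 = 6.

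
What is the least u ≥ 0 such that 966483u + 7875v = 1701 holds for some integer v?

Reduce mod 7875: 966483u ≡ 1701 (mod 7875). With g = gcd(966483, 7875) = 63 dividing 1701, divide through: 15341u ≡ 27 (mod 125).
Since gcd(15341, 125) = 1, u ≡ 27·(15341)⁻¹ ≡ 47 (mod 125). Smallest non-negative: 47.

47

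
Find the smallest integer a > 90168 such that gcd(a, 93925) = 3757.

97682

Multiples of 3757 above 90168: 3757·25, 3757·26, … . Need the cofactor coprime to 93925/3757 = 25.
Checking s = 25, 26, … the first with gcd(s, 25) = 1 is s = 26, giving 97682.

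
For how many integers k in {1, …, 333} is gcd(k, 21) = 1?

190

21 = 3·7. Inclusion–exclusion on these primes:
333 − ⌊333/3⌋ − ⌊333/7⌋ + ⌊333/21⌋ = 190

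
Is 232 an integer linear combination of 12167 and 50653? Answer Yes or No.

gcd(12167, 50653): 50653 = 4·12167 + 1985; 12167 = 6·1985 + 257; 1985 = 7·257 + 186; 257 = 1·186 + 71; 186 = 2·71 + 44; 71 = 1·44 + 27; 44 = 1·27 + 17; 27 = 1·17 + 10; 17 = 1·10 + 7; 10 = 1·7 + 3; 7 = 2·3 + 1; 3 = 3·1 + 0 → 1
1 divides 232, so a solution exists.

Yes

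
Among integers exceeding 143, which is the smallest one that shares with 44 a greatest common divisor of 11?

165

44 = 11·4. Any t with gcd(t, 44) = 11 is a multiple of 11, say 11s, with s coprime to 4.
Need s > 143/11, so s ≥ 14. First s ≥ 14 with gcd(s, 4) = 1 is s = 15. Thus t = 11·15 = 165.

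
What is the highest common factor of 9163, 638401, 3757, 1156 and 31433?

17

gcd(9163, 638401): 638401 = 69·9163 + 6154; 9163 = 1·6154 + 3009; 6154 = 2·3009 + 136; 3009 = 22·136 + 17; 136 = 8·17 + 0 → 17
gcd(17, 3757): 3757 = 221·17 + 0 → 17
gcd(17, 1156): 1156 = 68·17 + 0 → 17
gcd(17, 31433): 31433 = 1849·17 + 0 → 17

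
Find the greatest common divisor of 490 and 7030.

Euclid: 7030 = 14·490 + 170; 490 = 2·170 + 150; 170 = 1·150 + 20; 150 = 7·20 + 10; 20 = 2·10 + 0. Last nonzero remainder: 10.

10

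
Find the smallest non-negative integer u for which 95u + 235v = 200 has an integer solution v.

12

Euclid: 235 = 2·95 + 45; 95 = 2·45 + 5; 45 = 9·5 + 0 → gcd = 5; 200 = 5·40.
Back-substitution yields 95·(5) + 235·(-2) = 5, so one solution is u = 5·40 = 200, v = -2·40 = -80.
Solutions in u differ by 235/5 = 47; the one in [0, 47) is 200 mod 47 = 12.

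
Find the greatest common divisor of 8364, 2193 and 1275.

51

8364 = 2² · 3 · 17 · 41; 2193 = 3 · 17 · 43; 1275 = 3 · 5² · 17
gcd takes min exponent of each prime: 3 · 17 = 51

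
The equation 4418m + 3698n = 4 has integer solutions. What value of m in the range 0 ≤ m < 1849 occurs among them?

113

Euclid: 4418 = 1·3698 + 720; 3698 = 5·720 + 98; 720 = 7·98 + 34; 98 = 2·34 + 30; 34 = 1·30 + 4; 30 = 7·4 + 2; 4 = 2·2 + 0 → gcd = 2; 4 = 2·2.
Back-substitution yields 4418·(-868) + 3698·(1037) = 2, so one solution is m = -868·2 = -1736, n = 1037·2 = 2074.
Solutions in m differ by 3698/2 = 1849; the one in [0, 1849) is -1736 mod 1849 = 113.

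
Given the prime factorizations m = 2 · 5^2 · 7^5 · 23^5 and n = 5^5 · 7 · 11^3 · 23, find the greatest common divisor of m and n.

min exponent per shared prime: 5^2 · 7 · 23 = 4025

4025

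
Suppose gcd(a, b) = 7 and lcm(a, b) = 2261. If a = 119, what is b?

133

Using ab = gcd(a,b)·lcm(a,b) = 7·2261 = 15827, we get b = 15827/119 = 133.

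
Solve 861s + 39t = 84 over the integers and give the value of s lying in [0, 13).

2

Reduce mod 39: 861s ≡ 84 (mod 39). With g = gcd(861, 39) = 3 dividing 84, divide through: 287s ≡ 28 (mod 13).
Since gcd(287, 13) = 1, s ≡ 28·(287)⁻¹ ≡ 2 (mod 13). Smallest non-negative: 2.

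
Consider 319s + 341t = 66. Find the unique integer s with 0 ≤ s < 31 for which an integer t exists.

Euclid: 341 = 1·319 + 22; 319 = 14·22 + 11; 22 = 2·11 + 0 → gcd = 11; 66 = 11·6.
Back-substitution yields 319·(15) + 341·(-14) = 11, so one solution is s = 15·6 = 90, t = -14·6 = -84.
Solutions in s differ by 341/11 = 31; the one in [0, 31) is 90 mod 31 = 28.

28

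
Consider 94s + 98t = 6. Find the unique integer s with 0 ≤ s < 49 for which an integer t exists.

23

Reduce mod 98: 94s ≡ 6 (mod 98). With g = gcd(94, 98) = 2 dividing 6, divide through: 47s ≡ 3 (mod 49).
Since gcd(47, 49) = 1, s ≡ 3·(47)⁻¹ ≡ 23 (mod 49). Smallest non-negative: 23.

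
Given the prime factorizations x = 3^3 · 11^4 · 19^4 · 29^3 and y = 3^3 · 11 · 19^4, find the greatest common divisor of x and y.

38705337

min exponent per shared prime: 3^3 · 11 · 19^4 = 38705337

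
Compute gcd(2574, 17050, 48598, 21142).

gcd(2574, 17050): 17050 = 6·2574 + 1606; 2574 = 1·1606 + 968; 1606 = 1·968 + 638; 968 = 1·638 + 330; 638 = 1·330 + 308; 330 = 1·308 + 22; 308 = 14·22 + 0 → 22
gcd(22, 48598): 48598 = 2209·22 + 0 → 22
gcd(22, 21142): 21142 = 961·22 + 0 → 22

22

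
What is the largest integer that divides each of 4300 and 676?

Euclid: 4300 = 6·676 + 244; 676 = 2·244 + 188; 244 = 1·188 + 56; 188 = 3·56 + 20; 56 = 2·20 + 16; 20 = 1·16 + 4; 16 = 4·4 + 0. Last nonzero remainder: 4.

4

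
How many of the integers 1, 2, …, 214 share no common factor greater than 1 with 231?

231 = 3·7·11. Inclusion–exclusion on these primes:
214 − ⌊214/3⌋ − ⌊214/7⌋ − ⌊214/11⌋ + ⌊214/21⌋ + ⌊214/33⌋ + ⌊214/77⌋ − ⌊214/231⌋ = 112

112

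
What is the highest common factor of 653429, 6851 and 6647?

17

gcd(653429, 6851): 653429 = 95·6851 + 2584; 6851 = 2·2584 + 1683; 2584 = 1·1683 + 901; 1683 = 1·901 + 782; 901 = 1·782 + 119; 782 = 6·119 + 68; 119 = 1·68 + 51; 68 = 1·51 + 17; 51 = 3·17 + 0 → 17
gcd(17, 6647): 6647 = 391·17 + 0 → 17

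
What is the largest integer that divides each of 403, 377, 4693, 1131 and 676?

403 = 13 · 31; 377 = 13 · 29; 4693 = 13 · 19²; 1131 = 3 · 13 · 29; 676 = 2² · 13²
gcd takes min exponent of each prime: 13 = 13

13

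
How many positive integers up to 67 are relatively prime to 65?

Prime factors of 65: 5, 13. Count integers ≤ 67 divisible by none of them.
By inclusion–exclusion: 67 − ⌊67/5⌋ − ⌊67/13⌋ + ⌊67/65⌋ = 50.

50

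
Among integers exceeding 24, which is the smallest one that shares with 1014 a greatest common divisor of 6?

30

gcd(k, 1014) = 6 forces 6 | k; write k = 6s. Then gcd(6s, 6·169) = 6·gcd(s, 169), so need gcd(s, 169) = 1.
6s > 24 gives s ≥ 5. The least s ≥ 5 coprime to 169 is 5, so k = 6·5 = 30.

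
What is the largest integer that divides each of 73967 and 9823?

Euclid: 73967 = 7·9823 + 5206; 9823 = 1·5206 + 4617; 5206 = 1·4617 + 589; 4617 = 7·589 + 494; 589 = 1·494 + 95; 494 = 5·95 + 19; 95 = 5·19 + 0. Last nonzero remainder: 19.

19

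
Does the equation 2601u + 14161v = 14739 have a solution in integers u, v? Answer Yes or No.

Yes

gcd(2601, 14161): 14161 = 5·2601 + 1156; 2601 = 2·1156 + 289; 1156 = 4·289 + 0 → 289
289 divides 14739, so a solution exists.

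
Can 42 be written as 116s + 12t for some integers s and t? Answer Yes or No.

By Bézout, 116s + 12t = 42 has integer solutions iff gcd(116, 12) | 42.
Euclid: 116 = 9·12 + 8; 12 = 1·8 + 4; 8 = 2·4 + 0. gcd = 4; 42 mod 4 = 2. No.

No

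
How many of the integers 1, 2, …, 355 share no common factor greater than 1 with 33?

215

Prime factors of 33: 3, 11. Count integers ≤ 355 divisible by none of them.
By inclusion–exclusion: 355 − ⌊355/3⌋ − ⌊355/11⌋ + ⌊355/33⌋ = 215.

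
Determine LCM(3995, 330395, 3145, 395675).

2674562392775

3995 = 5 · 17 · 47; 330395 = 5 · 13² · 17 · 23; 3145 = 5 · 17 · 37; 395675 = 5² · 7² · 17 · 19
lcm takes max exponent of each prime: 5² · 7² · 13² · 17 · 19 · 23 · 37 · 47 = 2674562392775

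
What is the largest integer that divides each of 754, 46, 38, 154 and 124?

2

754 = 2 · 13 · 29; 46 = 2 · 23; 38 = 2 · 19; 154 = 2 · 7 · 11; 124 = 2² · 31
gcd takes min exponent of each prime: 2 = 2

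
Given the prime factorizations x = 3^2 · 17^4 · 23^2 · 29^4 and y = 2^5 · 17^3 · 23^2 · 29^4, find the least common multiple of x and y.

max exponent per prime: 2^5 · 3^2 · 17^4 · 23^2 · 29^4 = 8999861724325152

8999861724325152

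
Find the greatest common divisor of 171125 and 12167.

1

Euclid: 171125 = 14·12167 + 787; 12167 = 15·787 + 362; 787 = 2·362 + 63; 362 = 5·63 + 47; 63 = 1·47 + 16; 47 = 2·16 + 15; 16 = 1·15 + 1; 15 = 15·1 + 0. Last nonzero remainder: 1.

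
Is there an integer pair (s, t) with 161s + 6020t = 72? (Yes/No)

No

By Bézout, 161s + 6020t = 72 has integer solutions iff gcd(161, 6020) | 72.
Euclid: 6020 = 37·161 + 63; 161 = 2·63 + 35; 63 = 1·35 + 28; 35 = 1·28 + 7; 28 = 4·7 + 0. gcd = 7; 72 mod 7 = 2. No.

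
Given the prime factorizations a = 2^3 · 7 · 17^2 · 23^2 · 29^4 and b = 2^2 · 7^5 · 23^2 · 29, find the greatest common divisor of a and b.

min exponent per shared prime: 2^2 · 7 · 23^2 · 29 = 429548

429548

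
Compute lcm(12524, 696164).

12524 = 2² · 31 · 101; 696164 = 2² · 7 · 23² · 47
max exponents: 2² · 7 · 23² · 31 · 47 · 101 = 2179689484

2179689484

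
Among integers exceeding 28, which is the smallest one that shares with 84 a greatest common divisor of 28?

Multiples of 28 above 28: 28·2, 28·3, … . Need the cofactor coprime to 84/28 = 3.
Checking s = 2, 3, … the first with gcd(s, 3) = 1 is s = 2, giving 56.

56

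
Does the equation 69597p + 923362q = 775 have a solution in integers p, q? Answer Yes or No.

No

gcd(69597, 923362): 923362 = 13·69597 + 18601; 69597 = 3·18601 + 13794; 18601 = 1·13794 + 4807; 13794 = 2·4807 + 4180; 4807 = 1·4180 + 627; 4180 = 6·627 + 418; 627 = 1·418 + 209; 418 = 2·209 + 0 → 209
209 does not divide 775, so a solution does not exist.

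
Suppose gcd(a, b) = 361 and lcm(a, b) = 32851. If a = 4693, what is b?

a·b = gcd·lcm = 361·32851 = 11859211, so b = 11859211/4693 = 2527.

2527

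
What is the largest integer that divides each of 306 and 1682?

306 = 2 · 3² · 17
1682 = 2 · 29²
Common: 2 = 2

2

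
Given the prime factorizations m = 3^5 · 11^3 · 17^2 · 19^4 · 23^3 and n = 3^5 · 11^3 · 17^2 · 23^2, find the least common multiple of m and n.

148210879246842159

max exponent per prime: 3^5 · 11^3 · 17^2 · 19^4 · 23^3 = 148210879246842159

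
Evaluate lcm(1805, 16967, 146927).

1805 = 5 · 19²; 16967 = 19² · 47; 146927 = 11 · 19² · 37
lcm takes max exponent of each prime: 5 · 11 · 19² · 37 · 47 = 34527845

34527845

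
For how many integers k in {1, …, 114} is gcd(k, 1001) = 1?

82

Prime factors of 1001: 7, 11, 13. Count integers ≤ 114 divisible by none of them.
By inclusion–exclusion: 114 − ⌊114/7⌋ − ⌊114/11⌋ − ⌊114/13⌋ + ⌊114/77⌋ + ⌊114/91⌋ + ⌊114/143⌋ − ⌊114/1001⌋ = 82.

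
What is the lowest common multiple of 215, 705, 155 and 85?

15976005

215 = 5 · 43; 705 = 3 · 5 · 47; 155 = 5 · 31; 85 = 5 · 17
lcm takes max exponent of each prime: 3 · 5 · 17 · 31 · 43 · 47 = 15976005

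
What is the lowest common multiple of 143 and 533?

5863

143 = 11 · 13; 533 = 13 · 41
max exponents: 11 · 13 · 41 = 5863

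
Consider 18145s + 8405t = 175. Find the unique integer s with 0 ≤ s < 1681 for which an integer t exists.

Reduce mod 8405: 18145s ≡ 175 (mod 8405). With g = gcd(18145, 8405) = 5 dividing 175, divide through: 3629s ≡ 35 (mod 1681).
Since gcd(3629, 1681) = 1, s ≡ 35·(3629)⁻¹ ≡ 1423 (mod 1681). Smallest non-negative: 1423.

1423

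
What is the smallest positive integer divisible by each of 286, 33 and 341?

lcm(286, 33) = 286·33/gcd = 9438/11 = 858
lcm(858, 341) = 858·341/gcd = 292578/11 = 26598

26598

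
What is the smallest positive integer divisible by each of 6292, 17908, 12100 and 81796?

6292 = 2² · 11² · 13; 17908 = 2² · 11² · 37; 12100 = 2² · 5² · 11²; 81796 = 2² · 11² · 13²
lcm takes max exponent of each prime: 2² · 5² · 11² · 13² · 37 = 75661300

75661300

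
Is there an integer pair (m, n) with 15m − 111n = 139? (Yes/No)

No

By Bézout, 15m − 111n = 139 has integer solutions iff gcd(15, 111) | 139.
Euclid: 111 = 7·15 + 6; 15 = 2·6 + 3; 6 = 2·3 + 0. gcd = 3; 139 mod 3 = 1. No.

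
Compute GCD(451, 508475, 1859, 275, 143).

gcd(451, 508475): 508475 = 1127·451 + 198; 451 = 2·198 + 55; 198 = 3·55 + 33; 55 = 1·33 + 22; 33 = 1·22 + 11; 22 = 2·11 + 0 → 11
gcd(11, 1859): 1859 = 169·11 + 0 → 11
gcd(11, 275): 275 = 25·11 + 0 → 11
gcd(11, 143): 143 = 13·11 + 0 → 11

11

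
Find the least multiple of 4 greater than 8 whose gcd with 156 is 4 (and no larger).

Multiples of 4 above 8: 4·3, 4·4, … . Need the cofactor coprime to 156/4 = 39.
Checking s = 3, 4, … the first with gcd(s, 39) = 1 is s = 4, giving 16.

16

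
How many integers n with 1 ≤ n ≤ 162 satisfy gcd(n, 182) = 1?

64

Prime factors of 182: 2, 7, 13. Count integers ≤ 162 divisible by none of them.
By inclusion–exclusion: 162 − ⌊162/2⌋ − ⌊162/7⌋ − ⌊162/13⌋ + ⌊162/14⌋ + ⌊162/26⌋ + ⌊162/91⌋ − ⌊162/182⌋ = 64.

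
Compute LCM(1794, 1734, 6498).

lcm(1794, 1734) = 1794·1734/gcd = 3110796/6 = 518466
lcm(518466, 6498) = 518466·6498/gcd = 3368992068/6 = 561498678

561498678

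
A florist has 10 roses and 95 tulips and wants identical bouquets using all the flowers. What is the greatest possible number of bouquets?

5

Euclid: 95 = 9·10 + 5; 10 = 2·5 + 0. Last nonzero remainder: 5.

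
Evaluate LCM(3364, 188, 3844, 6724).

3364 = 2² · 29²; 188 = 2² · 47; 3844 = 2² · 31²; 6724 = 2² · 41²
lcm takes max exponent of each prime: 2² · 29² · 31² · 41² · 47 = 255414145628

255414145628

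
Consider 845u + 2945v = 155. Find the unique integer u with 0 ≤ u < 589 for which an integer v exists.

gcd(845, 2945) = 5 (Euclid: 2945 = 3·845 + 410; 845 = 2·410 + 25; 410 = 16·25 + 10; 25 = 2·10 + 5; 10 = 2·5 + 0), and 5 | 155.
Extended Euclid: 845·(237) + 2945·(-68) = 5. Scale by 31: u₀ = 7347.
General solution u = u₀ + 589t; reducing mod 589 gives u = 279 (and v = -80).

279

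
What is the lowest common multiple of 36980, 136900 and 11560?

146308041800

lcm(36980, 136900) = 36980·136900/gcd = 5062562000/20 = 253128100
lcm(253128100, 11560) = 253128100·11560/gcd = 2926160836000/20 = 146308041800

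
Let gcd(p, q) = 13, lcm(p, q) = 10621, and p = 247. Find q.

p·q = gcd·lcm = 13·10621 = 138073, so q = 138073/247 = 559.

559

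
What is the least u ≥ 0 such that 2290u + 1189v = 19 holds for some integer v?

851

Euclid: 2290 = 1·1189 + 1101; 1189 = 1·1101 + 88; 1101 = 12·88 + 45; 88 = 1·45 + 43; 45 = 1·43 + 2; 43 = 21·2 + 1; 2 = 2·1 + 0 → gcd = 1; 19 = 1·19.
Back-substitution yields 2290·(-581) + 1189·(1119) = 1, so one solution is u = -581·19 = -11039, v = 1119·19 = 21261.
Solutions in u differ by 1189/1 = 1189; the one in [0, 1189) is -11039 mod 1189 = 851.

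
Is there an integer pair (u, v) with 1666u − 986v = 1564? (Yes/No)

gcd(1666, 986): 1666 = 1·986 + 680; 986 = 1·680 + 306; 680 = 2·306 + 68; 306 = 4·68 + 34; 68 = 2·34 + 0 → 34
34 divides 1564, so a solution exists.

Yes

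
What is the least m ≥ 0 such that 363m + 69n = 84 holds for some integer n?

gcd(363, 69) = 3 (Euclid: 363 = 5·69 + 18; 69 = 3·18 + 15; 18 = 1·15 + 3; 15 = 5·3 + 0), and 3 | 84.
Extended Euclid: 363·(4) + 69·(-21) = 3. Scale by 28: m₀ = 112.
General solution m = m₀ + 23t; reducing mod 23 gives m = 20 (and n = -104).

20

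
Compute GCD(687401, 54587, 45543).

gcd(687401, 54587): 687401 = 12·54587 + 32357; 54587 = 1·32357 + 22230; 32357 = 1·22230 + 10127; 22230 = 2·10127 + 1976; 10127 = 5·1976 + 247; 1976 = 8·247 + 0 → 247
gcd(247, 45543): 45543 = 184·247 + 95; 247 = 2·95 + 57; 95 = 1·57 + 38; 57 = 1·38 + 19; 38 = 2·19 + 0 → 19

19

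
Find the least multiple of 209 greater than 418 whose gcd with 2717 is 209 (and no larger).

gcd(m, 2717) = 209 forces 209 | m; write m = 209s. Then gcd(209s, 209·13) = 209·gcd(s, 13), so need gcd(s, 13) = 1.
209s > 418 gives s ≥ 3. The least s ≥ 3 coprime to 13 is 3, so m = 209·3 = 627.

627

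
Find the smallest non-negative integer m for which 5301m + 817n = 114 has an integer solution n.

31

Reduce mod 817: 5301m ≡ 114 (mod 817). With g = gcd(5301, 817) = 19 dividing 114, divide through: 279m ≡ 6 (mod 43).
Since gcd(279, 43) = 1, m ≡ 6·(279)⁻¹ ≡ 31 (mod 43). Smallest non-negative: 31.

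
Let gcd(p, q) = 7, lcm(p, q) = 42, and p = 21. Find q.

14

Using pq = gcd(p,q)·lcm(p,q) = 7·42 = 294, we get q = 294/21 = 14.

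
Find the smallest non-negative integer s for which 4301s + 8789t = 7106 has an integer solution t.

Reduce mod 8789: 4301s ≡ 7106 (mod 8789). With g = gcd(4301, 8789) = 187 dividing 7106, divide through: 23s ≡ 38 (mod 47).
Since gcd(23, 47) = 1, s ≡ 38·(23)⁻¹ ≡ 18 (mod 47). Smallest non-negative: 18.

18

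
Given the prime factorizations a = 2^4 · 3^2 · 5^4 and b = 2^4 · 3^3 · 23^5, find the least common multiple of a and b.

1737812610000

max exponent per prime: 2^4 · 3^3 · 5^4 · 23^5 = 1737812610000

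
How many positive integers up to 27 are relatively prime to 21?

16

21 = 3·7. Inclusion–exclusion on these primes:
27 − ⌊27/3⌋ − ⌊27/7⌋ + ⌊27/21⌋ = 16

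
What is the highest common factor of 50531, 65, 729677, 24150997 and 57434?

gcd(50531, 65): 50531 = 777·65 + 26; 65 = 2·26 + 13; 26 = 2·13 + 0 → 13
gcd(13, 729677): 729677 = 56129·13 + 0 → 13
gcd(13, 24150997): 24150997 = 1857769·13 + 0 → 13
gcd(13, 57434): 57434 = 4418·13 + 0 → 13

13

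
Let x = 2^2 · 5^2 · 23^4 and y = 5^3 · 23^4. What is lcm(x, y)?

139920500

max exponent per prime: 2^2 · 5^3 · 23^4 = 139920500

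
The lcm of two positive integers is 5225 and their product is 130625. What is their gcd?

From gcd × lcm = ab: gcd = 130625 / 5225 = 25.

25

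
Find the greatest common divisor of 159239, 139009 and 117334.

289

159239 = 17² · 19 · 29; 139009 = 13 · 17² · 37; 117334 = 2 · 7 · 17² · 29
gcd takes min exponent of each prime: 17² = 289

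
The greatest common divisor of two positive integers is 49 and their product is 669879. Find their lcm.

For any two positive integers, gcd × lcm equals their product. Hence lcm = 669879 / 49 = 13671.

13671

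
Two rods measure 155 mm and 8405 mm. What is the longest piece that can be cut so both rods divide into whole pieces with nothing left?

155 = 5 · 31
8405 = 5 · 41²
Common: 5 = 5

5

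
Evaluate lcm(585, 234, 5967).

59670

585 = 3² · 5 · 13; 234 = 2 · 3² · 13; 5967 = 3³ · 13 · 17
lcm takes max exponent of each prime: 2 · 3³ · 5 · 13 · 17 = 59670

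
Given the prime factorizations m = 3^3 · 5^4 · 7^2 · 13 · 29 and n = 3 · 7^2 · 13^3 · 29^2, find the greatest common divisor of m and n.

55419

min exponent per shared prime: 3 · 7^2 · 13 · 29 = 55419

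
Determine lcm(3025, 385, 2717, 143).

5230225

lcm(3025, 385) = 3025·385/gcd = 1164625/55 = 21175
lcm(21175, 2717) = 21175·2717/gcd = 57532475/11 = 5230225
lcm(5230225, 143) = 5230225·143/gcd = 747922175/143 = 5230225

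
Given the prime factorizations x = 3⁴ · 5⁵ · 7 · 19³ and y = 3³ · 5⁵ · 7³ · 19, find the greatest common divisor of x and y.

11221875

min exponent per shared prime: 3³ · 5⁵ · 7 · 19 = 11221875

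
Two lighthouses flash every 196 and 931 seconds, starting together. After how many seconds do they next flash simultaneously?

3724

gcd first: 931 = 4·196 + 147; 196 = 1·147 + 49; 147 = 3·49 + 0 → gcd = 49
lcm = 196·931/gcd = 182476/49 = 3724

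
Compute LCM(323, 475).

8075

gcd first: 475 = 1·323 + 152; 323 = 2·152 + 19; 152 = 8·19 + 0 → gcd = 19
lcm = 323·475/gcd = 153425/19 = 8075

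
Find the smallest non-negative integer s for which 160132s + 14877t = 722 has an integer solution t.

Reduce mod 14877: 160132s ≡ 722 (mod 14877). With g = gcd(160132, 14877) = 19 dividing 722, divide through: 8428s ≡ 38 (mod 783).
Since gcd(8428, 783) = 1, s ≡ 38·(8428)⁻¹ ≡ 131 (mod 783). Smallest non-negative: 131.

131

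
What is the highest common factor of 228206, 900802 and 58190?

2

228206 = 2 · 11² · 23 · 41; 900802 = 2 · 7 · 37² · 47; 58190 = 2 · 5 · 11 · 23²
gcd takes min exponent of each prime: 2 = 2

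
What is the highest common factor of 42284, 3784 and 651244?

gcd(42284, 3784): 42284 = 11·3784 + 660; 3784 = 5·660 + 484; 660 = 1·484 + 176; 484 = 2·176 + 132; 176 = 1·132 + 44; 132 = 3·44 + 0 → 44
gcd(44, 651244): 651244 = 14801·44 + 0 → 44

44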